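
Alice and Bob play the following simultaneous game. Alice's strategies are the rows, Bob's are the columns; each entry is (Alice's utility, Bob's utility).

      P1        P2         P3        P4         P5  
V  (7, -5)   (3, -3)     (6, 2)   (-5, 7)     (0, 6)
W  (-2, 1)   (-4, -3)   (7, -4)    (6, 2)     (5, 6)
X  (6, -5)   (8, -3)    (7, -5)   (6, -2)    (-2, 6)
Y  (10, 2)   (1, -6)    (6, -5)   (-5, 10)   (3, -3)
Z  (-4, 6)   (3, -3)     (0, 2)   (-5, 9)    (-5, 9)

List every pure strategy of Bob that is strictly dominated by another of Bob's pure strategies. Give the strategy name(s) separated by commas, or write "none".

P1: dominated, since P4 does at least as well everywhere (V: 7>-5, W: 2>1, X: -2>-5, Y: 10>2, Z: 9>6).
P4 strictly dominates P2 — V: 7>-3, W: 2>-3, X: -2>-3, Y: 10>-6, Z: 9>-3.
P4 strictly dominates P3 — V: 7>2, W: 2>-4, X: -2>-5, Y: 10>-5, Z: 9>2.
Nothing dominates P4: P1 at V (7>-5); P2 at V (7>-3); P3 at V (7>2); P5 at V (7>6).
P5 is not dominated — it holds its own against P1 at V (6>-5); P2 at V (6>-3); P3 at V (6>2); P4 at W (6>2).

P1, P2, P3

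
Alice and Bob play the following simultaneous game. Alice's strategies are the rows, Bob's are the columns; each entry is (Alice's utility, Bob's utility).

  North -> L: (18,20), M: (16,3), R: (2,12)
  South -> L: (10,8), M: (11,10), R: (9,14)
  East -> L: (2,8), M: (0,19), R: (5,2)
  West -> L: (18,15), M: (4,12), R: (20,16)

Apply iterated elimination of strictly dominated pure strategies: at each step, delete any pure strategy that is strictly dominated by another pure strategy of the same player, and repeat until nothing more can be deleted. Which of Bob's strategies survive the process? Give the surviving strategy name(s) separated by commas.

L, R

For Alice, South strictly dominates East on the remaining columns (L: 10>2, M: 11>0, R: 9>5); eliminate East.
Bob's strategy M is strictly dominated by R (North: 12>3, South: 14>10, West: 16>12) and is removed.
For Alice, West strictly dominates South on the remaining columns (L: 18>10, R: 20>9); eliminate South.
Among the remaining strategies, none is strictly dominated by another pure strategy of the same player, so the elimination stops.
Surviving strategies — Alice: {North, West}; Bob: {L, R}.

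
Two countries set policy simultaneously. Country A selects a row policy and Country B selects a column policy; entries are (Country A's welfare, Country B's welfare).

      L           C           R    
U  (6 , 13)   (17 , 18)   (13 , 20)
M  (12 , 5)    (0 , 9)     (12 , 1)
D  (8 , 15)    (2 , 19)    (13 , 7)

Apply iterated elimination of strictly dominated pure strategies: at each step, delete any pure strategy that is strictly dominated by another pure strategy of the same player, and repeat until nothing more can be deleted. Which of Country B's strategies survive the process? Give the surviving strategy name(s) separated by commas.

Column L is eliminated: C beats it against every remaining row (U: 18>13, M: 9>5, D: 19>15).
Country A's strategy M is strictly dominated by U (C: 17>0, R: 13>12) and is removed.
Among the remaining strategies, none is strictly dominated by another pure strategy of the same player, so the elimination stops.
Surviving strategies — Country A: {U, D}; Country B: {C, R}.

C, R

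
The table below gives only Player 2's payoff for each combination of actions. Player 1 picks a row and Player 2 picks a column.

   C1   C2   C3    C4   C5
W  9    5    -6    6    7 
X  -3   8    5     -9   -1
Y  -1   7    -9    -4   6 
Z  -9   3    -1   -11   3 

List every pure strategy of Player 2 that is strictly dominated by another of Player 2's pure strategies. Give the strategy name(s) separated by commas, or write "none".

C3, C4

C1: no other strategy beats it everywhere (C2 at W (9>5); C3 at W (9>-6); C4 at W (9>6); C5 at W (9>7)).
Nothing dominates C2: C1 at X (8>-3); C3 at W (5>-6); C4 at X (8>-9); C5 at X (8>-1).
C3 is strictly dominated by C2 (W: 5>-6, X: 8>5, Y: 7>-9, Z: 3>-1).
C1 strictly dominates C4 — W: 9>6, X: -3>-9, Y: -1>-4, Z: -9>-11.
Nothing dominates C5: C1 at X (-1>-3); C2 at W (7>5); C3 at W (7>-6); C4 at W (7>6).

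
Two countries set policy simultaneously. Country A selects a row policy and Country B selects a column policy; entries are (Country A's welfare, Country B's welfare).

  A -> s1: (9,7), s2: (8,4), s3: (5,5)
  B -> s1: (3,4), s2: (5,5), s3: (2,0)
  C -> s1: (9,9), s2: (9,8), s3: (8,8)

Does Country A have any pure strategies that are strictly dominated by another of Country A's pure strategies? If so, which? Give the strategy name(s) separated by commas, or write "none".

A is not dominated — it holds its own against B at s1 (9>3); C at s1 (9=9).
B is strictly dominated by A (s1: 9>3, s2: 8>5, s3: 5>2).
C: no other strategy beats it everywhere (A at s1 (9=9); B at s1 (9>3)).

B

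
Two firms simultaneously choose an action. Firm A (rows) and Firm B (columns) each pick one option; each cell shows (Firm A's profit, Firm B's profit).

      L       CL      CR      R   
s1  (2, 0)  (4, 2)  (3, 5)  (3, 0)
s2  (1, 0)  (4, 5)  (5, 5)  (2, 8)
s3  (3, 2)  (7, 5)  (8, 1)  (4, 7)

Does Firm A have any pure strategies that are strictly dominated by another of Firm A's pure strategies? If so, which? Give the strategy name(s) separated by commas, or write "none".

s1, s2

s1: dominated, since s3 does at least as well everywhere (L: 3>2, CL: 7>4, CR: 8>3, R: 4>3).
s2 is strictly dominated by s3 (L: 3>1, CL: 7>4, CR: 8>5, R: 4>2).
Nothing dominates s3: s1 at L (3>2); s2 at L (3>1).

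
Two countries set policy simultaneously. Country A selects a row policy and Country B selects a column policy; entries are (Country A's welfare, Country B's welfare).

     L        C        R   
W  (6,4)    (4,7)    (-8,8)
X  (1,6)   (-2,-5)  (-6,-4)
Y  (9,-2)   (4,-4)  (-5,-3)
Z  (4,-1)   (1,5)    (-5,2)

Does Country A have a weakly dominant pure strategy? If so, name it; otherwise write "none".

Y

Y vs W: L: 9>6, C: 4=4, R: -5>-8.
Y vs X: L: 9>1, C: 4>-2, R: -5>-6.
Y vs Z: L: 9>4, C: 4>1, R: -5=-5.
Y is at least as good as every other strategy against every opponent action, so it is weakly dominant.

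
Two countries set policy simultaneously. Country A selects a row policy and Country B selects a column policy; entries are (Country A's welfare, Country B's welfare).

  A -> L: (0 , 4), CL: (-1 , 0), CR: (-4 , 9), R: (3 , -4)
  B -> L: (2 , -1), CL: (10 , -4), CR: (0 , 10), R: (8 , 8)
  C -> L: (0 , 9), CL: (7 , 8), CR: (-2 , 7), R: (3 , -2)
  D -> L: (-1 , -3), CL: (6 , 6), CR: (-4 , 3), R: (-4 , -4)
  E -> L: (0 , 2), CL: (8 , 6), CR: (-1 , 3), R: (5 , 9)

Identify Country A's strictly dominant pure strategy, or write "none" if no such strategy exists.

B vs A: L: 2>0, CL: 10>-1, CR: 0>-4, R: 8>3.
B vs C: L: 2>0, CL: 10>7, CR: 0>-2, R: 8>3.
B vs D: L: 2>-1, CL: 10>6, CR: 0>-4, R: 8>-4.
B vs E: L: 2>0, CL: 10>8, CR: 0>-1, R: 8>5.
B strictly beats every other strategy against every opponent action, so it is strictly dominant.

B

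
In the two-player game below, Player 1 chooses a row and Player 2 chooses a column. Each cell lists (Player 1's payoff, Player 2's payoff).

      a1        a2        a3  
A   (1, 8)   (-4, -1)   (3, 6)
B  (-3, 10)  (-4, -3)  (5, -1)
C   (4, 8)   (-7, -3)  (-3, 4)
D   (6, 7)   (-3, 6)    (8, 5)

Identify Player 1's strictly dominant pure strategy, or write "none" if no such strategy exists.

D

D vs A: a1: 6>1, a2: -3>-4, a3: 8>3.
D vs B: a1: 6>-3, a2: -3>-4, a3: 8>5.
D vs C: a1: 6>4, a2: -3>-7, a3: 8>-3.
D strictly beats every other strategy against every opponent action, so it is strictly dominant.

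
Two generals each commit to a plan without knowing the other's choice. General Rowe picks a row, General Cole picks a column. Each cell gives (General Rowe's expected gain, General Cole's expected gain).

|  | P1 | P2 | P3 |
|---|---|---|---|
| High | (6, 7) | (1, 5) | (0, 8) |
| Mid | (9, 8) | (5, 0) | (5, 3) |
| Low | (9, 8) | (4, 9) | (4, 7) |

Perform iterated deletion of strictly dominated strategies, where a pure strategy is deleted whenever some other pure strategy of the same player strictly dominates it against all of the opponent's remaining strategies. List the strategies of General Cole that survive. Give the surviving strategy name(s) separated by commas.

P1, P2

General Rowe's strategy High is strictly dominated by Mid (P1: 9>6, P2: 5>1, P3: 5>0) and is removed.
Column P3 is eliminated: P1 beats it against every remaining row (Mid: 8>3, Low: 8>7).
Among the remaining strategies, none is strictly dominated by another pure strategy of the same player, so the elimination stops.
Surviving strategies — General Rowe: {Mid, Low}; General Cole: {P1, P2}.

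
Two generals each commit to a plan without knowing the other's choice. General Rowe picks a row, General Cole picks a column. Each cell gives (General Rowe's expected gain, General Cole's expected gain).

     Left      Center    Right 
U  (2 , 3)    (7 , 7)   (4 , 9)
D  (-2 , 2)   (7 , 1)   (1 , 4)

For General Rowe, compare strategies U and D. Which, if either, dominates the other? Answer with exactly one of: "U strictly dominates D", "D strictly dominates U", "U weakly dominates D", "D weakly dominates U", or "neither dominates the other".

U's payoffs vs D's, by General Cole's action — Left: 2>-2, Center: 7=7, Right: 4>1.
U is at least as good everywhere and strictly better somewhere (tied only at Center), so U weakly but not strictly dominates D.

U weakly dominates D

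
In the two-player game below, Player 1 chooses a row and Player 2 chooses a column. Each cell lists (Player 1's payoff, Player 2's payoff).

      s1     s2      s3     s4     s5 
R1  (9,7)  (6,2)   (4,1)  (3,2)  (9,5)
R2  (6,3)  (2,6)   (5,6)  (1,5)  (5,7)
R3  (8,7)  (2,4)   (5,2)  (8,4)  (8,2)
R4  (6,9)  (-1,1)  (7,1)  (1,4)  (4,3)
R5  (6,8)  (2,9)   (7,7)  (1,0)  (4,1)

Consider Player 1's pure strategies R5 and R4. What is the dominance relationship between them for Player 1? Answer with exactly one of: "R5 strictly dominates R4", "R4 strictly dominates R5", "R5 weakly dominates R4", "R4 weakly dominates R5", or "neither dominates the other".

R5 weakly dominates R4

R5's payoffs vs R4's, by Player 2's action — s1: 6=6, s2: 2>-1, s3: 7=7, s4: 1=1, s5: 4=4.
R5 is at least as good everywhere and strictly better somewhere (tied only at s1, s3, s4, s5), so R5 weakly but not strictly dominates R4.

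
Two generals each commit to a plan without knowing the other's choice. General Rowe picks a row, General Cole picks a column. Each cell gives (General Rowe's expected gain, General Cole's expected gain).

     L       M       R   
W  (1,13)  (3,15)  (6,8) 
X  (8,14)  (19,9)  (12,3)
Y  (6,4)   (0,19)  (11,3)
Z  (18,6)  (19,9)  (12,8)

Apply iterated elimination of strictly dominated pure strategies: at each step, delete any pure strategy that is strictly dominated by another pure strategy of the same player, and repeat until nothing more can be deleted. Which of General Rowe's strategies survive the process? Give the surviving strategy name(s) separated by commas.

For General Rowe, X strictly dominates W on the remaining columns (L: 8>1, M: 19>3, R: 12>6); eliminate W.
General Rowe's strategy Y is strictly dominated by X (L: 8>6, M: 19>0, R: 12>11) and is removed.
General Cole's strategy R is strictly dominated by M (X: 9>3, Z: 9>8) and is removed.
Among the remaining strategies, none is strictly dominated by another pure strategy of the same player, so the elimination stops.
Surviving strategies — General Rowe: {X, Z}; General Cole: {L, M}.

X, Z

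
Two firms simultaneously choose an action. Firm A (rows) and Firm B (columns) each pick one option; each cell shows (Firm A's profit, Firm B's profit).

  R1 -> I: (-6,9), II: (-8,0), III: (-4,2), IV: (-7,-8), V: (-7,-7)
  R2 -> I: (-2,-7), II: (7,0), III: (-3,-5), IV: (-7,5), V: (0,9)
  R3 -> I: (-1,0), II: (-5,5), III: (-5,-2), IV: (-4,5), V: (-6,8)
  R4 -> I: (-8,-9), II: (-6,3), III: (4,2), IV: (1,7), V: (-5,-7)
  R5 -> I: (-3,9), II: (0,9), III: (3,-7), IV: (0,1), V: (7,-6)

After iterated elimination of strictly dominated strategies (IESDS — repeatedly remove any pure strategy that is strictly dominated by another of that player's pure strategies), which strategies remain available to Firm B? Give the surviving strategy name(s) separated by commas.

Row R1 is eliminated: R5 beats it against every remaining column (I: -3>-6, II: 0>-8, III: 3>-4, IV: 0>-7, V: 7>-7).
Column III is eliminated: II beats it against every remaining row (R2: 0>-5, R3: 5>-2, R4: 3>2, R5: 9>-7).
Among the remaining strategies, none is strictly dominated by another pure strategy of the same player, so the elimination stops.
Surviving strategies — Firm A: {R2, R3, R4, R5}; Firm B: {I, II, IV, V}.

I, II, IV, V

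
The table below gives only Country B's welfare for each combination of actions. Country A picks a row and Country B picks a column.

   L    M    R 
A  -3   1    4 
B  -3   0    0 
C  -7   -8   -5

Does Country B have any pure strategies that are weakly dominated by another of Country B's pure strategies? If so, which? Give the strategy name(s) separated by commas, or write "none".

L: dominated, since R does at least as well everywhere (A: 4>-3, B: 0>-3, C: -5>-7).
R weakly dominates M — A: 4>1, B: 0=0, C: -5>-8.
R: no other strategy beats it everywhere (L at A (4>-3); M at A (4>1)).

L, M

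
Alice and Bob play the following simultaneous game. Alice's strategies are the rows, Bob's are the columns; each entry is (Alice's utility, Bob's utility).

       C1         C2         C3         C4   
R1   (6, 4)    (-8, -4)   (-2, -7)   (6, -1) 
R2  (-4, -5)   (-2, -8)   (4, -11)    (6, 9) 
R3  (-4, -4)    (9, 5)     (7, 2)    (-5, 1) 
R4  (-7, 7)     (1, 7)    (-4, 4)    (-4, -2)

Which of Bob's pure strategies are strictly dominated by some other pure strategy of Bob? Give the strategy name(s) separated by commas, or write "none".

C3

C1: no other strategy beats it everywhere (C2 at R1 (4>-4); C3 at R1 (4>-7); C4 at R1 (4>-1)).
Nothing dominates C2: C1 at R3 (5>-4); C3 at R1 (-4>-7); C4 at R3 (5>1).
C3: dominated, since C2 does at least as well everywhere (R1: -4>-7, R2: -8>-11, R3: 5>2, R4: 7>4).
C4: no other strategy beats it everywhere (C1 at R2 (9>-5); C2 at R1 (-1>-4); C3 at R1 (-1>-7)).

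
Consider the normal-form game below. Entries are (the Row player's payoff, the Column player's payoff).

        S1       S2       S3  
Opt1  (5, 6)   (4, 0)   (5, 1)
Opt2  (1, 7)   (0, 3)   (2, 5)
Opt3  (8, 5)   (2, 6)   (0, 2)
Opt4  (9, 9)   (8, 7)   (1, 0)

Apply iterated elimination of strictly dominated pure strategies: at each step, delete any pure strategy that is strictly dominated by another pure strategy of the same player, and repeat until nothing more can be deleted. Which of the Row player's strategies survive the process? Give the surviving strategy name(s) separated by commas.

Opt4

Row Opt2 is eliminated: Opt1 beats it against every remaining column (S1: 5>1, S2: 4>0, S3: 5>2).
Row Opt3 is eliminated: Opt4 beats it against every remaining column (S1: 9>8, S2: 8>2, S3: 1>0).
For the Column player, S1 strictly dominates S2 on the remaining rows (Opt1: 6>0, Opt4: 9>7); eliminate S2.
Column S3 is eliminated: S1 beats it against every remaining row (Opt1: 6>1, Opt4: 9>0).
For the Row player, Opt4 strictly dominates Opt1 on the remaining columns (S1: 9>5); eliminate Opt1.
Among the remaining strategies, none is strictly dominated by another pure strategy of the same player, so the elimination stops.
Surviving strategies — the Row player: {Opt4}; the Column player: {S1}.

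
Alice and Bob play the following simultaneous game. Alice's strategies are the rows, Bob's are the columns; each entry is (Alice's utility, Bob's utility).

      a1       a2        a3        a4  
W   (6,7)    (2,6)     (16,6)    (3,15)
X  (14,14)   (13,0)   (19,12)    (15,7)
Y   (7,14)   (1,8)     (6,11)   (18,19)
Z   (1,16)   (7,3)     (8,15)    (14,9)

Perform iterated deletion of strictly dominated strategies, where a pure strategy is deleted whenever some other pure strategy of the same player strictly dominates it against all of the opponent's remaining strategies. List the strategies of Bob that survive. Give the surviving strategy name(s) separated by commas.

For Alice, X strictly dominates W on the remaining columns (a1: 14>6, a2: 13>2, a3: 19>16, a4: 15>3); eliminate W.
For Alice, X strictly dominates Z on the remaining columns (a1: 14>1, a2: 13>7, a3: 19>8, a4: 15>14); eliminate Z.
Column a2 is eliminated: a1 beats it against every remaining row (X: 14>0, Y: 14>8).
Column a3 is eliminated: a1 beats it against every remaining row (X: 14>12, Y: 14>11).
Among the remaining strategies, none is strictly dominated by another pure strategy of the same player, so the elimination stops.
Surviving strategies — Alice: {X, Y}; Bob: {a1, a4}.

a1, a4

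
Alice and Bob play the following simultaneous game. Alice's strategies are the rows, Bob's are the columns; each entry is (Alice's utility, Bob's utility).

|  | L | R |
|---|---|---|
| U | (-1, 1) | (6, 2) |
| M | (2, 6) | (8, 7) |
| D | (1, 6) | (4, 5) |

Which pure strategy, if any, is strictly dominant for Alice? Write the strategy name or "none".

M

M vs U: L: 2>-1, R: 8>6.
M vs D: L: 2>1, R: 8>4.
M strictly beats every other strategy against every opponent action, so it is strictly dominant.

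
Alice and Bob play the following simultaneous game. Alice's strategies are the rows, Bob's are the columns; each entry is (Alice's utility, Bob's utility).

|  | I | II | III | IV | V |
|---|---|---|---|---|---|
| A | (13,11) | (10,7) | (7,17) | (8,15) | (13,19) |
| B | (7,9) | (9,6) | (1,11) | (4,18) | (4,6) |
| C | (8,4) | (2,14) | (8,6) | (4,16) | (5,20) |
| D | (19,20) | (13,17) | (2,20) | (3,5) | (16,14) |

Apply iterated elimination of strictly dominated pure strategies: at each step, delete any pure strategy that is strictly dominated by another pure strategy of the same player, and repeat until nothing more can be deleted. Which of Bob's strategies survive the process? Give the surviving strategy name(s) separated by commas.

Row B is eliminated: A beats it against every remaining column (I: 13>7, II: 10>9, III: 7>1, IV: 8>4, V: 13>4).
Bob's strategy IV is strictly dominated by V (A: 19>15, C: 20>16, D: 14>5) and is removed.
Among the remaining strategies, none is strictly dominated by another pure strategy of the same player, so the elimination stops.
Surviving strategies — Alice: {A, C, D}; Bob: {I, II, III, V}.

I, II, III, V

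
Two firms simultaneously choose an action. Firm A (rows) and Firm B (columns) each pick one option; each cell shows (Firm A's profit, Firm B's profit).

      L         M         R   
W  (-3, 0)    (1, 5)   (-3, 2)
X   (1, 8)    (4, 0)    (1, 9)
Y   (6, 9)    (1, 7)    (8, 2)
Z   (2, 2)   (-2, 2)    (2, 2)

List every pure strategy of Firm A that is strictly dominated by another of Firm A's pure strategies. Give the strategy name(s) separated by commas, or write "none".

W, Z

W is strictly dominated by X (L: 1>-3, M: 4>1, R: 1>-3).
X is not dominated — it holds its own against W at L (1>-3); Y at M (4>1); Z at M (4>-2).
Y: no other strategy beats it everywhere (W at L (6>-3); X at L (6>1); Z at L (6>2)).
Y strictly dominates Z — L: 6>2, M: 1>-2, R: 8>2.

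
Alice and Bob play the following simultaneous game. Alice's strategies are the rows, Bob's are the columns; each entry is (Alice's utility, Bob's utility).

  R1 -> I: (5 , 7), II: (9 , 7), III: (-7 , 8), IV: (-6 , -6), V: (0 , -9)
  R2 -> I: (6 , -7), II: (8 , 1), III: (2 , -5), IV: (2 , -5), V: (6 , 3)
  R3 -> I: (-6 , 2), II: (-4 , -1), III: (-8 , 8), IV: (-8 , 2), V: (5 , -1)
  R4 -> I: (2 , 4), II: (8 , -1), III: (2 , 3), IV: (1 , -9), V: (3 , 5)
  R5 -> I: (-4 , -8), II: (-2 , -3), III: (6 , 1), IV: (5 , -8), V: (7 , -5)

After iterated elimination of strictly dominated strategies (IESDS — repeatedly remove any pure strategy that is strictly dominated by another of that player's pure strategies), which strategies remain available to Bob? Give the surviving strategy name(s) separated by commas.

I, II, III, V

For Alice, R2 strictly dominates R3 on the remaining columns (I: 6>-6, II: 8>-4, III: 2>-8, IV: 2>-8, V: 6>5); eliminate R3.
Column IV is eliminated: II beats it against every remaining row (R1: 7>-6, R2: 1>-5, R4: -1>-9, R5: -3>-8).
Among the remaining strategies, none is strictly dominated by another pure strategy of the same player, so the elimination stops.
Surviving strategies — Alice: {R1, R2, R4, R5}; Bob: {I, II, III, V}.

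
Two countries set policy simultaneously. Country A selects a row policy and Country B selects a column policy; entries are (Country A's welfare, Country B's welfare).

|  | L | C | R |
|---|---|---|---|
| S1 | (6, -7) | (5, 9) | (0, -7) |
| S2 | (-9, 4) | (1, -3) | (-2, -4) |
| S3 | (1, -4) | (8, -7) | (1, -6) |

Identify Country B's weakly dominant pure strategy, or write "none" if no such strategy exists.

L fails to dominate C at S1 (-7<9).
C fails to dominate L at S2 (-3<4).
R fails to dominate L at S2 (-4<4).
No single strategy dominates all the others.

none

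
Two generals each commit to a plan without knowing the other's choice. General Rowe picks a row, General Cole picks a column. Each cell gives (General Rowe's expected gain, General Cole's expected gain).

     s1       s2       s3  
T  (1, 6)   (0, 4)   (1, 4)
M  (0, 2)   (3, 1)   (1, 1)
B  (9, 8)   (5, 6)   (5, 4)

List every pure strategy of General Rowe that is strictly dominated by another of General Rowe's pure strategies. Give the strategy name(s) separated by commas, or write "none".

B strictly dominates T — s1: 9>1, s2: 5>0, s3: 5>1.
M: dominated, since B does at least as well everywhere (s1: 9>0, s2: 5>3, s3: 5>1).
B is not dominated — it holds its own against T at s1 (9>1); M at s1 (9>0).

T, M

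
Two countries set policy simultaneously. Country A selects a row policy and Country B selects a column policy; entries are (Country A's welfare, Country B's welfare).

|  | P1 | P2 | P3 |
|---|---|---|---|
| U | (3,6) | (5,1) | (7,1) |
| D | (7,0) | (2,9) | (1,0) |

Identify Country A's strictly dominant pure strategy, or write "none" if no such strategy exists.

U fails to dominate D at P1 (3<7).
D fails to dominate U at P2 (2<5).
No single strategy dominates all the others.

none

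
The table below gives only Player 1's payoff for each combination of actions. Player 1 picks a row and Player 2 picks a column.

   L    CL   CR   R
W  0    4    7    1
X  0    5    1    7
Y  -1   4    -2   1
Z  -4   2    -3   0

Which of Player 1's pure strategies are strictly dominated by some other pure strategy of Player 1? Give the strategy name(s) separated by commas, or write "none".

W: no other strategy beats it everywhere (X at L (0=0); Y at L (0>-1); Z at L (0>-4)).
X is not dominated — it holds its own against W at L (0=0); Y at L (0>-1); Z at L (0>-4).
X strictly dominates Y — L: 0>-1, CL: 5>4, CR: 1>-2, R: 7>1.
Z: dominated, since W does at least as well everywhere (L: 0>-4, CL: 4>2, CR: 7>-3, R: 1>0).

Y, Z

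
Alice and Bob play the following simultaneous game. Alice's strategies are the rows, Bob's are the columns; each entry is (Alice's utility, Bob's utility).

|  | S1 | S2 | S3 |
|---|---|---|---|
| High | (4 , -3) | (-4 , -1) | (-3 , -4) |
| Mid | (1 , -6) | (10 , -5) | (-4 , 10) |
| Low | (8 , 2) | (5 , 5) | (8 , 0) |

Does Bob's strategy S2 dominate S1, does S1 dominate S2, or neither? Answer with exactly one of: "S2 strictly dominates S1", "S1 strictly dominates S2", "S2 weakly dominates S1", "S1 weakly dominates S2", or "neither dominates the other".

S2's payoffs vs S1's, by Alice's action — High: -1>-3, Mid: -5>-6, Low: 5>2.
Every comparison favours S2, so S2 strictly dominates S1.

S2 strictly dominates S1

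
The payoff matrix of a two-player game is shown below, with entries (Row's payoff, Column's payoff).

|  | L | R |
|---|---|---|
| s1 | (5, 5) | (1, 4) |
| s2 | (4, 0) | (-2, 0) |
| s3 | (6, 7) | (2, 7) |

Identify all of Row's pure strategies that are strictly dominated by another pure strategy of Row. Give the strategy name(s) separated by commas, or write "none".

s1, s2

s1: dominated, since s3 does at least as well everywhere (L: 6>5, R: 2>1).
s2 is strictly dominated by s1 (L: 5>4, R: 1>-2).
s3: no other strategy beats it everywhere (s1 at L (6>5); s2 at L (6>4)).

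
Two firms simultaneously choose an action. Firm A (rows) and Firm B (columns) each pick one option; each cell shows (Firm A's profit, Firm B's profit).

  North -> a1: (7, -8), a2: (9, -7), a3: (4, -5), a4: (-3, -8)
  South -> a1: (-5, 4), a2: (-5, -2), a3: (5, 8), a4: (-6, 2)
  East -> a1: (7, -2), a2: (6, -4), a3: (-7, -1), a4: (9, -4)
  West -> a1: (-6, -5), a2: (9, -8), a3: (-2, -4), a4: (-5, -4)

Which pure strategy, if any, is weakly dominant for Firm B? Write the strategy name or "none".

a3 vs a1: North: -5>-8, South: 8>4, East: -1>-2, West: -4>-5.
a3 vs a2: North: -5>-7, South: 8>-2, East: -1>-4, West: -4>-8.
a3 vs a4: North: -5>-8, South: 8>2, East: -1>-4, West: -4=-4.
a3 is at least as good as every other strategy against every opponent action, so it is weakly dominant.

a3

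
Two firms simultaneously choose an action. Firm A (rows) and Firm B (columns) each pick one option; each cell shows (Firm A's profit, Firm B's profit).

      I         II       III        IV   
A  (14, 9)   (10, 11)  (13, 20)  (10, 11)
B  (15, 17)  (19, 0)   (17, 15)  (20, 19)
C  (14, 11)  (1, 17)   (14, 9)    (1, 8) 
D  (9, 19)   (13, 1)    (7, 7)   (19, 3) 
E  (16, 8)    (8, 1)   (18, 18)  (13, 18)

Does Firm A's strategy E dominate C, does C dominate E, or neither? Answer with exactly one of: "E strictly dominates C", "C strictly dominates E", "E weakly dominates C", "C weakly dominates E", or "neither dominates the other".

Compare E to C across each choice by Firm B: I: 16>14, II: 8>1, III: 18>14, IV: 13>1.
E gives a strictly higher payoff against each choice by Firm B, so E strictly dominates C.

E strictly dominates C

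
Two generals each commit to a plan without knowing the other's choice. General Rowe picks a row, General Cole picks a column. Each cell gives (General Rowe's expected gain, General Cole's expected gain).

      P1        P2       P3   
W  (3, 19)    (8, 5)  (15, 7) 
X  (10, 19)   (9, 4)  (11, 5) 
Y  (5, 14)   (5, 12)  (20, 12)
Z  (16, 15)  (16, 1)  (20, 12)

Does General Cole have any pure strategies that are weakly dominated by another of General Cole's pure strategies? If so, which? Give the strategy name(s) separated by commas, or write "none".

P2, P3

P1 is not dominated — it holds its own against P2 at W (19>5); P3 at W (19>7).
P1 weakly dominates P2 — W: 19>5, X: 19>4, Y: 14>12, Z: 15>1.
P3: dominated, since P1 does at least as well everywhere (W: 19>7, X: 19>5, Y: 14>12, Z: 15>12).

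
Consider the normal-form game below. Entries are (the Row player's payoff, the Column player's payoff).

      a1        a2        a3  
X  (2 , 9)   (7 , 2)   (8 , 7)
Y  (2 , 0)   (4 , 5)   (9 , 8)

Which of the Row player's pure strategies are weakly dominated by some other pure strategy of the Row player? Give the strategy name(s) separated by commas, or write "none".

Nothing dominates X: Y at a2 (7>4).
Nothing dominates Y: X at a3 (9>8).

none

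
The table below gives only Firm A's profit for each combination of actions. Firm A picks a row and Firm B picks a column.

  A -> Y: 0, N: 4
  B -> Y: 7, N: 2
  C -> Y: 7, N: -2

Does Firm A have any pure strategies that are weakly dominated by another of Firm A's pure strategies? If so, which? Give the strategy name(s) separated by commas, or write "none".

A: no other strategy beats it everywhere (B at N (4>2); C at N (4>-2)).
B is not dominated — it holds its own against A at Y (7>0); C at N (2>-2).
C: dominated, since B does at least as well everywhere (Y: 7=7, N: 2>-2).

C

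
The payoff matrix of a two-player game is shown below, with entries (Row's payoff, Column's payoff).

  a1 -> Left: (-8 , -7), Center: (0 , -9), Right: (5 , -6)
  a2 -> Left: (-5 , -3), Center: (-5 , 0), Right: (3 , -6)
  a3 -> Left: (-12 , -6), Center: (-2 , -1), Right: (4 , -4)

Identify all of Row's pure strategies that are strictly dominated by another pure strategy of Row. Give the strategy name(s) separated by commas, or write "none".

a3

a1 is not dominated — it holds its own against a2 at Center (0>-5); a3 at Left (-8>-12).
a2 is not dominated — it holds its own against a1 at Left (-5>-8); a3 at Left (-5>-12).
a1 strictly dominates a3 — Left: -8>-12, Center: 0>-2, Right: 5>4.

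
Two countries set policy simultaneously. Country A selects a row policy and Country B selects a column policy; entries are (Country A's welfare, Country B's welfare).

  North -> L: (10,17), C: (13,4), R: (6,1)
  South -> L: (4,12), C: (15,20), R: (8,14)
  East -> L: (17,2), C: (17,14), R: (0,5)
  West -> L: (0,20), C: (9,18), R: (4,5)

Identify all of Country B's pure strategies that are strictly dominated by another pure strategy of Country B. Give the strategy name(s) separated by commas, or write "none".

L is not dominated — it holds its own against C at North (17>4); R at North (17>1).
Nothing dominates C: L at South (20>12); R at North (4>1).
R is strictly dominated by C (North: 4>1, South: 20>14, East: 14>5, West: 18>5).

R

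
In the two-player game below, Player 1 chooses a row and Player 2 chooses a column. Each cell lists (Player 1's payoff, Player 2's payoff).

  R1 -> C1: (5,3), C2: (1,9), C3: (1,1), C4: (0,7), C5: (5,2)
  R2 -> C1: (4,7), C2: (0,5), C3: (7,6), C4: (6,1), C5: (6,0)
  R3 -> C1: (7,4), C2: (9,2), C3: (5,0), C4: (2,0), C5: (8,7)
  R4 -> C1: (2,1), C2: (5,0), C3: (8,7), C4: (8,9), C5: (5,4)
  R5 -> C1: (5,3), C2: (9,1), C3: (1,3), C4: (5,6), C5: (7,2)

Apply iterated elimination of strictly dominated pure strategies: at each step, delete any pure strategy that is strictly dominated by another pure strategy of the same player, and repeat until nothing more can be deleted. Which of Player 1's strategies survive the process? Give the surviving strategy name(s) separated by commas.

For Player 1, R3 strictly dominates R1 on the remaining columns (C1: 7>5, C2: 9>1, C3: 5>1, C4: 2>0, C5: 8>5); eliminate R1.
Column C2 is eliminated: C1 beats it against every remaining row (R2: 7>5, R3: 4>2, R4: 1>0, R5: 3>1).
Among the remaining strategies, none is strictly dominated by another pure strategy of the same player, so the elimination stops.
Surviving strategies — Player 1: {R2, R3, R4, R5}; Player 2: {C1, C3, C4, C5}.

R2, R3, R4, R5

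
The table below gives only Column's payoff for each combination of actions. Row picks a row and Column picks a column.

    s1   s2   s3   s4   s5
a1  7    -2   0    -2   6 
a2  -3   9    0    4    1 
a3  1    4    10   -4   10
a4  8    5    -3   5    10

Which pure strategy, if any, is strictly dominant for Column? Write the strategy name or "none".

s1 fails to dominate s2 at a2 (-3<9).
s2 fails to dominate s1 at a1 (-2<7).
s3 fails to dominate s1 at a1 (0<7).
s4 fails to dominate s1 at a1 (-2<7).
s5 fails to dominate s1 at a1 (6<7).
No single strategy dominates all the others.

none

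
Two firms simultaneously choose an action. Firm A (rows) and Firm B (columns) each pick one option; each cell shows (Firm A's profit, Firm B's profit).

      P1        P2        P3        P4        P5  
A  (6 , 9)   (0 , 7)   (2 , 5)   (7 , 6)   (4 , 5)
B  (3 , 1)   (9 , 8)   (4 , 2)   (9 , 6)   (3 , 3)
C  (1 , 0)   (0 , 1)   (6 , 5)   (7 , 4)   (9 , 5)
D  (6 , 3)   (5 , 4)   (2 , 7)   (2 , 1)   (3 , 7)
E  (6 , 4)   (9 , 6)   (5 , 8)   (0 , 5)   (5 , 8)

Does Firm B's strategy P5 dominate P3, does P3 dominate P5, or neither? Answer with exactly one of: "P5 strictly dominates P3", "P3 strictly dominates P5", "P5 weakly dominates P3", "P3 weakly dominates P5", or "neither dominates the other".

P5's payoffs vs P3's, by Firm A's action — A: 5=5, B: 3>2, C: 5=5, D: 7=7, E: 8=8.
P5 is at least as good everywhere and strictly better somewhere (tied only at A, C, D, E), so P5 weakly but not strictly dominates P3.

P5 weakly dominates P3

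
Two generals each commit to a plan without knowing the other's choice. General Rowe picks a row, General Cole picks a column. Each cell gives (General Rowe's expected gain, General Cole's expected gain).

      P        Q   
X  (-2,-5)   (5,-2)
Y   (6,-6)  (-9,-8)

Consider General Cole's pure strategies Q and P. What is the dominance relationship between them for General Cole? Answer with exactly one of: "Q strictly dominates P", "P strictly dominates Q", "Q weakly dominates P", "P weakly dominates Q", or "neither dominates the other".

Compare Q to P across every action of General Rowe: X: -2>-5, Y: -8<-6.
Q does better at X but worse at Y; neither strategy dominates the other.

neither dominates the other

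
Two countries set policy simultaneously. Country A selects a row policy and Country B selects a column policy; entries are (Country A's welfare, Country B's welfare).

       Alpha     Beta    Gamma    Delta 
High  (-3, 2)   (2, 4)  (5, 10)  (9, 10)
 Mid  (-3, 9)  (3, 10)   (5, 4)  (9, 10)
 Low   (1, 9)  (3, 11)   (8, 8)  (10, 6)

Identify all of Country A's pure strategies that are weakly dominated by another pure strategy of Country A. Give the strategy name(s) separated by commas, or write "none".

High, Mid

High is weakly dominated by Mid (Alpha: -3=-3, Beta: 3>2, Gamma: 5=5, Delta: 9=9).
Low weakly dominates Mid — Alpha: 1>-3, Beta: 3=3, Gamma: 8>5, Delta: 10>9.
Low: no other strategy beats it everywhere (High at Alpha (1>-3); Mid at Alpha (1>-3)).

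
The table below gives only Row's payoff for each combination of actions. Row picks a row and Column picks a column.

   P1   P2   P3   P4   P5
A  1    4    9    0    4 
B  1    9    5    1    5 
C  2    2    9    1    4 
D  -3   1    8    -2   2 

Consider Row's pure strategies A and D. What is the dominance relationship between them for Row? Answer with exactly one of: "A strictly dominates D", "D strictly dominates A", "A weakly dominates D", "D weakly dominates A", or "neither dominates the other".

A strictly dominates D

Compare A to D across every action of Column: P1: 1>-3, P2: 4>1, P3: 9>8, P4: 0>-2, P5: 4>2.
Every comparison favours A, so A strictly dominates D.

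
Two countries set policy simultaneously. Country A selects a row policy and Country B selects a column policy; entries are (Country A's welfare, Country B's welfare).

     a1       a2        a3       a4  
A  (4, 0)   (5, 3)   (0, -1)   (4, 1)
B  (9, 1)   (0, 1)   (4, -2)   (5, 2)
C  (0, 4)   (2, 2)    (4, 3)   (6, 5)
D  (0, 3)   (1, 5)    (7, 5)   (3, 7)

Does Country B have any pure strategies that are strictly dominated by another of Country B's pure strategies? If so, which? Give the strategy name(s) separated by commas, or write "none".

a1: dominated, since a4 does at least as well everywhere (A: 1>0, B: 2>1, C: 5>4, D: 7>3).
a2 is not dominated — it holds its own against a1 at A (3>0); a3 at A (3>-1); a4 at A (3>1).
a4 strictly dominates a3 — A: 1>-1, B: 2>-2, C: 5>3, D: 7>5.
a4: no other strategy beats it everywhere (a1 at A (1>0); a2 at B (2>1); a3 at A (1>-1)).

a1, a3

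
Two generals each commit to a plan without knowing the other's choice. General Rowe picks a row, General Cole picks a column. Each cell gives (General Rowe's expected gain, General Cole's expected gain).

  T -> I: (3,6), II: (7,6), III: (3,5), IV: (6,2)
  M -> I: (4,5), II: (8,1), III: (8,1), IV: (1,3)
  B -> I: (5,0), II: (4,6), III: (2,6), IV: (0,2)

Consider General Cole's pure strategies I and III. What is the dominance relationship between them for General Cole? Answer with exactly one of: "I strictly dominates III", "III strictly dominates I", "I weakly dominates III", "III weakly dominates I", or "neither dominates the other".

neither dominates the other

I's payoffs vs III's, by General Rowe's action — T: 6>5, M: 5>1, B: 0<6.
I does better at T, M but worse at B; neither strategy dominates the other.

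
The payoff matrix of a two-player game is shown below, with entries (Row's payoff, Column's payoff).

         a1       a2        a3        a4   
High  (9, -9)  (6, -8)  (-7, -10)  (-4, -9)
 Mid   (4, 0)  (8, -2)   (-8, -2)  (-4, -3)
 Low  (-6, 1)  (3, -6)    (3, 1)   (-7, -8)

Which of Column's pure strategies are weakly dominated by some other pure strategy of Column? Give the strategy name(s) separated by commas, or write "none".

a3, a4

Nothing dominates a1: a2 at Mid (0>-2); a3 at High (-9>-10); a4 at Mid (0>-3).
a2: no other strategy beats it everywhere (a1 at High (-8>-9); a3 at High (-8>-10); a4 at High (-8>-9)).
a1 weakly dominates a3 — High: -9>-10, Mid: 0>-2, Low: 1=1.
a4: dominated, since a1 does at least as well everywhere (High: -9=-9, Mid: 0>-3, Low: 1>-8).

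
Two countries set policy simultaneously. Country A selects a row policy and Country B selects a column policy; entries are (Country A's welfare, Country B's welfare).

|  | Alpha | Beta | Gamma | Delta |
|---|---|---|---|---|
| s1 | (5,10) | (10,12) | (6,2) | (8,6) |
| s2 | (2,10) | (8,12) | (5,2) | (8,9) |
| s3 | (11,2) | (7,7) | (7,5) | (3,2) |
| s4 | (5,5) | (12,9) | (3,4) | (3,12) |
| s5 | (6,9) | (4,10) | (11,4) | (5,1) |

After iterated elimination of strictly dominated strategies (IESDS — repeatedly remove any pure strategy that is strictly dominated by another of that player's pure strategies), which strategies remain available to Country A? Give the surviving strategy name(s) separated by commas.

s1, s2, s4

For Country B, Beta strictly dominates Alpha on the remaining rows (s1: 12>10, s2: 12>10, s3: 7>2, s4: 9>5, s5: 10>9); eliminate Alpha.
Column Gamma is eliminated: Beta beats it against every remaining row (s1: 12>2, s2: 12>2, s3: 7>5, s4: 9>4, s5: 10>4).
For Country A, s1 strictly dominates s3 on the remaining columns (Beta: 10>7, Delta: 8>3); eliminate s3.
Country A's strategy s5 is strictly dominated by s1 (Beta: 10>4, Delta: 8>5) and is removed.
Among the remaining strategies, none is strictly dominated by another pure strategy of the same player, so the elimination stops.
Surviving strategies — Country A: {s1, s2, s4}; Country B: {Beta, Delta}.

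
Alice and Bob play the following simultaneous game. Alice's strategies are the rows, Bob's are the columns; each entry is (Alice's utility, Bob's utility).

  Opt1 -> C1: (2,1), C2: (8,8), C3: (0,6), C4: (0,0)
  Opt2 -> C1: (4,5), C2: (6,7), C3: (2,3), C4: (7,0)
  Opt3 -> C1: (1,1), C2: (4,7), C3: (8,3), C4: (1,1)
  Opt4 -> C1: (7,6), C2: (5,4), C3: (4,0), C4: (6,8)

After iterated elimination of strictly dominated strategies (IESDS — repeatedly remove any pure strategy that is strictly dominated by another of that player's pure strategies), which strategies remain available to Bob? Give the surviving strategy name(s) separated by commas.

Column C3 is eliminated: C2 beats it against every remaining row (Opt1: 8>6, Opt2: 7>3, Opt3: 7>3, Opt4: 4>0).
For Alice, Opt2 strictly dominates Opt3 on the remaining columns (C1: 4>1, C2: 6>4, C4: 7>1); eliminate Opt3.
Among the remaining strategies, none is strictly dominated by another pure strategy of the same player, so the elimination stops.
Surviving strategies — Alice: {Opt1, Opt2, Opt4}; Bob: {C1, C2, C4}.

C1, C2, C4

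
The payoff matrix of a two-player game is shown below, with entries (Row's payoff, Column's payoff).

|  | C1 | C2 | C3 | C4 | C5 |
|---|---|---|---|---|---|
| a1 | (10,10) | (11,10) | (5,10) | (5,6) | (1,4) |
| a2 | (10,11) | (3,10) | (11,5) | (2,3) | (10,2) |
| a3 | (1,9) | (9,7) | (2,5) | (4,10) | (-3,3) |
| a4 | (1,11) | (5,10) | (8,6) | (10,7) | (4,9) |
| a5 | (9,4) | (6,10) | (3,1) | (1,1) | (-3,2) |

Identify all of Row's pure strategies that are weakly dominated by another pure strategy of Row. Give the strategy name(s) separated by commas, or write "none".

a1 is not dominated — it holds its own against a2 at C2 (11>3); a3 at C1 (10>1); a4 at C1 (10>1); a5 at C1 (10>9).
a2 is not dominated — it holds its own against a1 at C3 (11>5); a3 at C1 (10>1); a4 at C1 (10>1); a5 at C1 (10>9).
a1 weakly dominates a3 — C1: 10>1, C2: 11>9, C3: 5>2, C4: 5>4, C5: 1>-3.
a4: no other strategy beats it everywhere (a1 at C3 (8>5); a2 at C2 (5>3); a3 at C3 (8>2); a5 at C3 (8>3)).
a5: dominated, since a1 does at least as well everywhere (C1: 10>9, C2: 11>6, C3: 5>3, C4: 5>1, C5: 1>-3).

a3, a5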